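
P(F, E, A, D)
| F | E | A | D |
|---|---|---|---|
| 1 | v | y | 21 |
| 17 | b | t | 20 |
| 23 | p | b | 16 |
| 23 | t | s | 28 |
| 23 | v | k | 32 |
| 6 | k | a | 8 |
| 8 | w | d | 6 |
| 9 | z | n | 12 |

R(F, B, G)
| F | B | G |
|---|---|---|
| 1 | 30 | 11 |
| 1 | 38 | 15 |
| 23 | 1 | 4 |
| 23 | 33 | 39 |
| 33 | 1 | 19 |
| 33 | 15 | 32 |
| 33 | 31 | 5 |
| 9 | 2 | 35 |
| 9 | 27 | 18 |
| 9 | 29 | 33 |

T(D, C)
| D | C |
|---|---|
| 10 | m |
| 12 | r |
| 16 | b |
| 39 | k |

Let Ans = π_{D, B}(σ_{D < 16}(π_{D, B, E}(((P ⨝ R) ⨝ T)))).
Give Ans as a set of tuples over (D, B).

Natural join on F: {(1, v, y, 21, 30, 11), (1, v, y, 21, 38, 15), (23, p, b, 16, 1, 4), (23, p, b, 16, 33, 39), (23, t, s, 28, 1, 4), (23, t, s, 28, 33, 39), (23, v, k, 32, 1, 4), (23, v, k, 32, 33, 39), (9, z, n, 12, 2, 35), (9, z, n, 12, 27, 18), (9, z, n, 12, 29, 33)}
Natural join on D: {(23, p, b, 16, 1, 4, b), (23, p, b, 16, 33, 39, b), (9, z, n, 12, 2, 35, r), (9, z, n, 12, 27, 18, r), (9, z, n, 12, 29, 33, r)}
Projecting to D, B, E: {(12, 2, z), (12, 27, z), (12, 29, z), (16, 1, p), (16, 33, p)}
Filtering on D < 16 leaves {(12, 2, z), (12, 27, z), (12, 29, z)}.
Projecting to D, B: {(12, 2), (12, 27), (12, 29)}

{(12, 2), (12, 27), (12, 29)}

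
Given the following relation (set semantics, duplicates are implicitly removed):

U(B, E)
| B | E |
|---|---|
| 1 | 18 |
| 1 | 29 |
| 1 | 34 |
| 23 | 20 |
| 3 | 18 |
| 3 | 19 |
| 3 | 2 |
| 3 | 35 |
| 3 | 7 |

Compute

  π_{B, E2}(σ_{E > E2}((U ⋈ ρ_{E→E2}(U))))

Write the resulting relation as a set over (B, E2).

ρ[E→E2]: schema becomes (B, E2); tuples unchanged.
U ⋈ ρ_{E→E2}(U) (natural join on B): {(1, 18, 18), (1, 18, 29), (1, 18, 34), (1, 29, 18), (1, 29, 29), (1, 29, 34), (1, 34, 18), (1, 34, 29), (1, 34, 34), (23, 20, 20), (3, 18, 18), (3, 18, 19), (3, 18, 2), (3, 18, 35), (3, 18, 7), (3, 19, 18), (3, 19, 19), (3, 19, 2), (3, 19, 35), (3, 19, 7), (3, 2, 18), (3, 2, 19), (3, 2, 2), (3, 2, 35), (3, 2, 7), (3, 35, 18), (3, 35, 19), (3, 35, 2), (3, 35, 35), (3, 35, 7), (3, 7, 18), (3, 7, 19), (3, 7, 2), (3, 7, 35), (3, 7, 7)}
Selection E > E2: {(1, 29, 18), (1, 34, 18), (1, 34, 29), (3, 18, 2), (3, 18, 7), (3, 19, 18), (3, 19, 2), (3, 19, 7), (3, 35, 18), (3, 35, 19), (3, 35, 2), (3, 35, 7), (3, 7, 2)}
π_{B, E2} gives {(1, 18), (1, 29), (3, 18), (3, 19), (3, 2), (3, 7)} (7 duplicate(s) eliminated).

{(1, 18), (1, 29), (3, 18), (3, 19), (3, 2), (3, 7)}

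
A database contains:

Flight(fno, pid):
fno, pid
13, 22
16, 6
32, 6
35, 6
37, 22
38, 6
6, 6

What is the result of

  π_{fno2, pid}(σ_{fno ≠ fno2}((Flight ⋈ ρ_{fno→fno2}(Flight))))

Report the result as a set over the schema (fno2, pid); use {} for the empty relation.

{(13, 22), (16, 6), (32, 6), (35, 6), (37, 22), (38, 6), (6, 6)}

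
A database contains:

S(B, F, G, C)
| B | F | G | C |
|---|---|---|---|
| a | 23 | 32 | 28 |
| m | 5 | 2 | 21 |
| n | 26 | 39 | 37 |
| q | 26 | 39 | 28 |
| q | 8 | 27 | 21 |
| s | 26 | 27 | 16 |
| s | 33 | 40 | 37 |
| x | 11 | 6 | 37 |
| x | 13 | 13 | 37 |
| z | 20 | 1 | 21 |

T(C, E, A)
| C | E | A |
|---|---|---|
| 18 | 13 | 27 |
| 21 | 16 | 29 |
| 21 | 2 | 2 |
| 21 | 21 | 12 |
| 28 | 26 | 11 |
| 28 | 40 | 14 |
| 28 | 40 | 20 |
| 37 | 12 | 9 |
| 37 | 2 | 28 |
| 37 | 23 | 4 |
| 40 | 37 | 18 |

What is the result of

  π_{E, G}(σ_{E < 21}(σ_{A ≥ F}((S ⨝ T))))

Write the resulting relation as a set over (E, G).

{(16, 1), (16, 2), (16, 27), (2, 13), (2, 39), (2, 6)}

S ⋈ T (natural join on C): {(a, 23, 32, 28, 26, 11), (a, 23, 32, 28, 40, 14), (a, 23, 32, 28, 40, 20), (m, 5, 2, 21, 16, 29), (m, 5, 2, 21, 2, 2), (m, 5, 2, 21, 21, 12), (n, 26, 39, 37, 12, 9), (n, 26, 39, 37, 2, 28), (n, 26, 39, 37, 23, 4), (q, 26, 39, 28, 26, 11), (q, 26, 39, 28, 40, 14), (q, 26, 39, 28, 40, 20), (q, 8, 27, 21, 16, 29), (q, 8, 27, 21, 2, 2), (q, 8, 27, 21, 21, 12), (s, 33, 40, 37, 12, 9), (s, 33, 40, 37, 2, 28), (s, 33, 40, 37, 23, 4), (x, 11, 6, 37, 12, 9), (x, 11, 6, 37, 2, 28), (x, 11, 6, 37, 23, 4), (x, 13, 13, 37, 12, 9), (x, 13, 13, 37, 2, 28), (x, 13, 13, 37, 23, 4), (z, 20, 1, 21, 16, 29), (z, 20, 1, 21, 2, 2), (z, 20, 1, 21, 21, 12)}
σ[A ≥ F]: keep tuples satisfying A ≥ F → {(m, 5, 2, 21, 16, 29), (m, 5, 2, 21, 21, 12), (n, 26, 39, 37, 2, 28), (q, 8, 27, 21, 16, 29), (q, 8, 27, 21, 21, 12), (x, 11, 6, 37, 2, 28), (x, 13, 13, 37, 2, 28), (z, 20, 1, 21, 16, 29)}
σ[E < 21]: keep tuples satisfying E < 21 → {(m, 5, 2, 21, 16, 29), (n, 26, 39, 37, 2, 28), (q, 8, 27, 21, 16, 29), (x, 11, 6, 37, 2, 28), (x, 13, 13, 37, 2, 28), (z, 20, 1, 21, 16, 29)}
π[E, G]: project onto (E, G) → {(16, 1), (16, 2), (16, 27), (2, 13), (2, 39), (2, 6)}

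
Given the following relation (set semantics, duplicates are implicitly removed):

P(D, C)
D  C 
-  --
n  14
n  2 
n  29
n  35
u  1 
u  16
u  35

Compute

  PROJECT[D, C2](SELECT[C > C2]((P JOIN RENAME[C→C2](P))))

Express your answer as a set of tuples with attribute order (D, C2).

ρ[C→C2]: schema becomes (D, C2); tuples unchanged.
Joining P and RENAME[C→C2](P) on D yields {(n, 14, 14), (n, 14, 2), (n, 14, 29), (n, 14, 35), (n, 2, 14), (n, 2, 2), (n, 2, 29), (n, 2, 35), (n, 29, 14), (n, 29, 2), (n, 29, 29), (n, 29, 35), (n, 35, 14), (n, 35, 2), (n, 35, 29), (n, 35, 35), (u, 1, 1), (u, 1, 16), (u, 1, 35), (u, 16, 1), (u, 16, 16), (u, 16, 35), (u, 35, 1), (u, 35, 16), (u, 35, 35)}.
σ[C > C2]: keep tuples satisfying C > C2 → {(n, 14, 2), (n, 29, 14), (n, 29, 2), (n, 35, 14), (n, 35, 2), (n, 35, 29), (u, 16, 1), (u, 35, 1), (u, 35, 16)}
π_{D, C2} gives {(n, 14), (n, 2), (n, 29), (u, 1), (u, 16)} (4 duplicate(s) eliminated).

{(n, 14), (n, 2), (n, 29), (u, 1), (u, 16)}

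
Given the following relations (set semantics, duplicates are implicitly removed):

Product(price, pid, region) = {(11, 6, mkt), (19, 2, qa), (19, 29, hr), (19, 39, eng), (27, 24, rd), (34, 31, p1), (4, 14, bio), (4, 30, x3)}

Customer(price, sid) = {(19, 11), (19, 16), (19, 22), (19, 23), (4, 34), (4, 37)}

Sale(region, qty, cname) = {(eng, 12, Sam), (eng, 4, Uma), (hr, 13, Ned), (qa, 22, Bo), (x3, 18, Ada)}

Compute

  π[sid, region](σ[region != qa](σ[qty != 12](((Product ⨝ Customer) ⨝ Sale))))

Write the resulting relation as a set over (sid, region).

{(11, eng), (11, hr), (16, eng), (16, hr), (22, eng), (22, hr), (23, eng), (23, hr), (34, x3), (37, x3)}

Natural join on price: {(19, 2, qa, 11), (19, 2, qa, 16), (19, 2, qa, 22), (19, 2, qa, 23), (19, 29, hr, 11), (19, 29, hr, 16), (19, 29, hr, 22), (19, 29, hr, 23), (19, 39, eng, 11), (19, 39, eng, 16), (19, 39, eng, 22), (19, 39, eng, 23), (4, 14, bio, 34), (4, 14, bio, 37), (4, 30, x3, 34), (4, 30, x3, 37)}
Natural join on region: {(19, 2, qa, 11, 22, Bo), (19, 2, qa, 16, 22, Bo), (19, 2, qa, 22, 22, Bo), (19, 2, qa, 23, 22, Bo), (19, 29, hr, 11, 13, Ned), (19, 29, hr, 16, 13, Ned), (19, 29, hr, 22, 13, Ned), (19, 29, hr, 23, 13, Ned), (19, 39, eng, 11, 12, Sam), (19, 39, eng, 11, 4, Uma), (19, 39, eng, 16, 12, Sam), (19, 39, eng, 16, 4, Uma), (19, 39, eng, 22, 12, Sam), (19, 39, eng, 22, 4, Uma), (19, 39, eng, 23, 12, Sam), (19, 39, eng, 23, 4, Uma), (4, 30, x3, 34, 18, Ada), (4, 30, x3, 37, 18, Ada)}
Filtering on qty != 12 leaves {(19, 2, qa, 11, 22, Bo), (19, 2, qa, 16, 22, Bo), (19, 2, qa, 22, 22, Bo), (19, 2, qa, 23, 22, Bo), (19, 29, hr, 11, 13, Ned), (19, 29, hr, 16, 13, Ned), (19, 29, hr, 22, 13, Ned), (19, 29, hr, 23, 13, Ned), (19, 39, eng, 11, 4, Uma), (19, 39, eng, 16, 4, Uma), (19, 39, eng, 22, 4, Uma), (19, 39, eng, 23, 4, Uma), (4, 30, x3, 34, 18, Ada), (4, 30, x3, 37, 18, Ada)}.
Filtering on region != qa leaves {(19, 29, hr, 11, 13, Ned), (19, 29, hr, 16, 13, Ned), (19, 29, hr, 22, 13, Ned), (19, 29, hr, 23, 13, Ned), (19, 39, eng, 11, 4, Uma), (19, 39, eng, 16, 4, Uma), (19, 39, eng, 22, 4, Uma), (19, 39, eng, 23, 4, Uma), (4, 30, x3, 34, 18, Ada), (4, 30, x3, 37, 18, Ada)}.
Projecting to sid, region: {(11, eng), (11, hr), (16, eng), (16, hr), (22, eng), (22, hr), (23, eng), (23, hr), (34, x3), (37, x3)}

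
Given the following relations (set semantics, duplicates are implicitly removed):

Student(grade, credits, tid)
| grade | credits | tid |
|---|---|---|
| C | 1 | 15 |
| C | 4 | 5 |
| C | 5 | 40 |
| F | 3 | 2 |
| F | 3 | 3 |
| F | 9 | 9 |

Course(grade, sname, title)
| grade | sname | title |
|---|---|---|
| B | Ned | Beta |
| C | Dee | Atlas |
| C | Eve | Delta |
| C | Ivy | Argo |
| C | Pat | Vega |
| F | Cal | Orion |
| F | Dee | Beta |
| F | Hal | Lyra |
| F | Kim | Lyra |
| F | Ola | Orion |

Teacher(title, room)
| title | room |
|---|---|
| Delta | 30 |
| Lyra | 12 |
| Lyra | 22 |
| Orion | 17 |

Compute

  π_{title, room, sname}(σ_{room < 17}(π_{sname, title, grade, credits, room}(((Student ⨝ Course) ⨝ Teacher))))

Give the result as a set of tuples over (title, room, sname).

Student ⋈ Course (natural join on grade): {(C, 1, 15, Dee, Atlas), (C, 1, 15, Eve, Delta), (C, 1, 15, Ivy, Argo), (C, 1, 15, Pat, Vega), (C, 4, 5, Dee, Atlas), (C, 4, 5, Eve, Delta), (C, 4, 5, Ivy, Argo), (C, 4, 5, Pat, Vega), (C, 5, 40, Dee, Atlas), (C, 5, 40, Eve, Delta), (C, 5, 40, Ivy, Argo), (C, 5, 40, Pat, Vega), (F, 3, 2, Cal, Orion), (F, 3, 2, Dee, Beta), (F, 3, 2, Hal, Lyra), (F, 3, 2, Kim, Lyra), (F, 3, 2, Ola, Orion), (F, 3, 3, Cal, Orion), (F, 3, 3, Dee, Beta), (F, 3, 3, Hal, Lyra), (F, 3, 3, Kim, Lyra), (F, 3, 3, Ola, Orion), (F, 9, 9, Cal, Orion), (F, 9, 9, Dee, Beta), (F, 9, 9, Hal, Lyra), (F, 9, 9, Kim, Lyra), (F, 9, 9, Ola, Orion)}
(Student ⨝ Course) ⋈ Teacher (natural join on title): {(C, 1, 15, Eve, Delta, 30), (C, 4, 5, Eve, Delta, 30), (C, 5, 40, Eve, Delta, 30), (F, 3, 2, Cal, Orion, 17), (F, 3, 2, Hal, Lyra, 12), (F, 3, 2, Hal, Lyra, 22), (F, 3, 2, Kim, Lyra, 12), (F, 3, 2, Kim, Lyra, 22), (F, 3, 2, Ola, Orion, 17), (F, 3, 3, Cal, Orion, 17), (F, 3, 3, Hal, Lyra, 12), (F, 3, 3, Hal, Lyra, 22), (F, 3, 3, Kim, Lyra, 12), (F, 3, 3, Kim, Lyra, 22), (F, 3, 3, Ola, Orion, 17), (F, 9, 9, Cal, Orion, 17), (F, 9, 9, Hal, Lyra, 12), (F, 9, 9, Hal, Lyra, 22), (F, 9, 9, Kim, Lyra, 12), (F, 9, 9, Kim, Lyra, 22), (F, 9, 9, Ola, Orion, 17)}
Projecting to sname, title, grade, credits, room (6 duplicate(s) eliminated): {(Cal, Orion, F, 3, 17), (Cal, Orion, F, 9, 17), (Eve, Delta, C, 1, 30), (Eve, Delta, C, 4, 30), (Eve, Delta, C, 5, 30), (Hal, Lyra, F, 3, 12), (Hal, Lyra, F, 3, 22), (Hal, Lyra, F, 9, 12), (Hal, Lyra, F, 9, 22), (Kim, Lyra, F, 3, 12), (Kim, Lyra, F, 3, 22), (Kim, Lyra, F, 9, 12), (Kim, Lyra, F, 9, 22), (Ola, Orion, F, 3, 17), (Ola, Orion, F, 9, 17)}
Selection room < 17: {(Hal, Lyra, F, 3, 12), (Hal, Lyra, F, 9, 12), (Kim, Lyra, F, 3, 12), (Kim, Lyra, F, 9, 12)}
Projecting to title, room, sname (2 duplicate(s) eliminated): {(Lyra, 12, Hal), (Lyra, 12, Kim)}

{(Lyra, 12, Hal), (Lyra, 12, Kim)}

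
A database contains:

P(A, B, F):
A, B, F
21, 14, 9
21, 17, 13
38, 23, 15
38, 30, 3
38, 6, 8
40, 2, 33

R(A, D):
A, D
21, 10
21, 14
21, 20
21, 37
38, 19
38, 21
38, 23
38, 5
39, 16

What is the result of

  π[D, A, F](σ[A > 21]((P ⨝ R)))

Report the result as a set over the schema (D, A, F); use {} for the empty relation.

{(19, 38, 15), (19, 38, 3), (19, 38, 8), (21, 38, 15), (21, 38, 3), (21, 38, 8), (23, 38, 15), (23, 38, 3), (23, 38, 8), (5, 38, 15), (5, 38, 3), (5, 38, 8)}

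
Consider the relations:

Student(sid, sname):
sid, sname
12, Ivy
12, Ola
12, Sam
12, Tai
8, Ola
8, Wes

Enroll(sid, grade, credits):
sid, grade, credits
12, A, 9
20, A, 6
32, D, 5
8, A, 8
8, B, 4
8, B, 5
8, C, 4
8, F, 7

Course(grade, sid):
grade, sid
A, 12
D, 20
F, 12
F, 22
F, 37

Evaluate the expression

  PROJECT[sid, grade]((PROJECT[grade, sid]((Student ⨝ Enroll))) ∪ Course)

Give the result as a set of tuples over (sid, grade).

{(12, A), (12, F), (20, D), (22, F), (37, F), (8, A), (8, B), (8, C), (8, F)}

Natural join on sid: {(12, Ivy, A, 9), (12, Ola, A, 9), (12, Sam, A, 9), (12, Tai, A, 9), (8, Ola, A, 8), (8, Ola, B, 4), (8, Ola, B, 5), (8, Ola, C, 4), (8, Ola, F, 7), (8, Wes, A, 8), (8, Wes, B, 4), (8, Wes, B, 5), (8, Wes, C, 4), (8, Wes, F, 7)}
π_{grade, sid} gives {(A, 12), (A, 8), (B, 8), (C, 8), (F, 8)} (9 duplicate(s) eliminated).
Taking the union: {(A, 12), (A, 8), (B, 8), (C, 8), (D, 20), (F, 12), (F, 22), (F, 37), (F, 8)}
π_{sid, grade} gives {(12, A), (12, F), (20, D), (22, F), (37, F), (8, A), (8, B), (8, C), (8, F)}.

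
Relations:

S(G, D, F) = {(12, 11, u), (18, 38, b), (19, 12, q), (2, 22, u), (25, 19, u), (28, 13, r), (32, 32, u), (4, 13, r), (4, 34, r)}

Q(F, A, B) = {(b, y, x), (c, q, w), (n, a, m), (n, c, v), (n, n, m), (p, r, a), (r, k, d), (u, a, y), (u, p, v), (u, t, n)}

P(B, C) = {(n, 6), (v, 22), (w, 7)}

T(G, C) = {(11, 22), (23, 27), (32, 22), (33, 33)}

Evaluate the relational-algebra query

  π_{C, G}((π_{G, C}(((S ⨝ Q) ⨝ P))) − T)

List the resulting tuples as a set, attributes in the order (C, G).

S ⋈ Q (natural join on F): {(12, 11, u, a, y), (12, 11, u, p, v), (12, 11, u, t, n), (18, 38, b, y, x), (2, 22, u, a, y), (2, 22, u, p, v), (2, 22, u, t, n), (25, 19, u, a, y), (25, 19, u, p, v), (25, 19, u, t, n), (28, 13, r, k, d), (32, 32, u, a, y), (32, 32, u, p, v), (32, 32, u, t, n), (4, 13, r, k, d), (4, 34, r, k, d)}
(S ⨝ Q) ⋈ P (natural join on B): {(12, 11, u, p, v, 22), (12, 11, u, t, n, 6), (2, 22, u, p, v, 22), (2, 22, u, t, n, 6), (25, 19, u, p, v, 22), (25, 19, u, t, n, 6), (32, 32, u, p, v, 22), (32, 32, u, t, n, 6)}
π[G, C]: project onto (G, C) → {(12, 22), (12, 6), (2, 22), (2, 6), (25, 22), (25, 6), (32, 22), (32, 6)}
Taking the difference: {(12, 22), (12, 6), (2, 22), (2, 6), (25, 22), (25, 6), (32, 6)}
π[C, G]: project onto (C, G) → {(22, 12), (22, 2), (22, 25), (6, 12), (6, 2), (6, 25), (6, 32)}

{(22, 12), (22, 2), (22, 25), (6, 12), (6, 2), (6, 25), (6, 32)}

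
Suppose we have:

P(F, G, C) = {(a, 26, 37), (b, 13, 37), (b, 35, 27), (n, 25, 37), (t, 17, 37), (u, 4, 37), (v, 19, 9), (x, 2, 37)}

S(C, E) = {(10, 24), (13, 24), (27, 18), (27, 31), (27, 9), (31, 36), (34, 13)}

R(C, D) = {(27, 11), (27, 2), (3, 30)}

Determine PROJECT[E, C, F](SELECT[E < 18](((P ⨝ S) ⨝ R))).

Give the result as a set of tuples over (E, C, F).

{(9, 27, b)}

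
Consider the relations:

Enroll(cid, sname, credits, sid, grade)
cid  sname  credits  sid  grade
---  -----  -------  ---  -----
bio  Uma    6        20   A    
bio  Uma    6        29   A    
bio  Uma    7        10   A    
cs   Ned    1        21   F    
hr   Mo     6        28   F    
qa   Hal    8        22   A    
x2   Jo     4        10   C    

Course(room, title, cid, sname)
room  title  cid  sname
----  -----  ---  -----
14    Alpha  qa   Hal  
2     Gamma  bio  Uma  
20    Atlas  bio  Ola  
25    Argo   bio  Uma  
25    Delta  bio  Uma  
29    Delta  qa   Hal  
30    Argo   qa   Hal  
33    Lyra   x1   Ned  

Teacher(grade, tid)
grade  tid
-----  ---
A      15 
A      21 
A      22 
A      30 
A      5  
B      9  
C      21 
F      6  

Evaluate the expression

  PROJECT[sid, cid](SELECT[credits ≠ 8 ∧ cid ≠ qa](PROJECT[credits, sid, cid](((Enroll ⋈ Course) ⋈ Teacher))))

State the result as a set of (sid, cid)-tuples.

Joining Enroll and Course on cid, sname yields {(bio, Uma, 6, 20, A, 2, Gamma), (bio, Uma, 6, 20, A, 25, Argo), (bio, Uma, 6, 20, A, 25, Delta), (bio, Uma, 6, 29, A, 2, Gamma), (bio, Uma, 6, 29, A, 25, Argo), (bio, Uma, 6, 29, A, 25, Delta), (bio, Uma, 7, 10, A, 2, Gamma), (bio, Uma, 7, 10, A, 25, Argo), (bio, Uma, 7, 10, A, 25, Delta), (qa, Hal, 8, 22, A, 14, Alpha), (qa, Hal, 8, 22, A, 29, Delta), (qa, Hal, 8, 22, A, 30, Argo)}.
Joining (Enroll ⋈ Course) and Teacher on grade yields {(bio, Uma, 6, 20, A, 2, Gamma, 15), (bio, Uma, 6, 20, A, 2, Gamma, 21), (bio, Uma, 6, 20, A, 2, Gamma, 22), (bio, Uma, 6, 20, A, 2, Gamma, 30), (bio, Uma, 6, 20, A, 2, Gamma, 5), (bio, Uma, 6, 20, A, 25, Argo, 15), (bio, Uma, 6, 20, A, 25, Argo, 21), (bio, Uma, 6, 20, A, 25, Argo, 22), (bio, Uma, 6, 20, A, 25, Argo, 30), (bio, Uma, 6, 20, A, 25, Argo, 5), (bio, Uma, 6, 20, A, 25, Delta, 15), (bio, Uma, 6, 20, A, 25, Delta, 21), (bio, Uma, 6, 20, A, 25, Delta, 22), (bio, Uma, 6, 20, A, 25, Delta, 30), (bio, Uma, 6, 20, A, 25, Delta, 5), (bio, Uma, 6, 29, A, 2, Gamma, 15), (bio, Uma, 6, 29, A, 2, Gamma, 21), (bio, Uma, 6, 29, A, 2, Gamma, 22), (bio, Uma, 6, 29, A, 2, Gamma, 30), (bio, Uma, 6, 29, A, 2, Gamma, 5), (bio, Uma, 6, 29, A, 25, Argo, 15), (bio, Uma, 6, 29, A, 25, Argo, 21), (bio, Uma, 6, 29, A, 25, Argo, 22), (bio, Uma, 6, 29, A, 25, Argo, 30), (bio, Uma, 6, 29, A, 25, Argo, 5), (bio, Uma, 6, 29, A, 25, Delta, 15), (bio, Uma, 6, 29, A, 25, Delta, 21), (bio, Uma, 6, 29, A, 25, Delta, 22), (bio, Uma, 6, 29, A, 25, Delta, 30), (bio, Uma, 6, 29, A, 25, Delta, 5), (bio, Uma, 7, 10, A, 2, Gamma, 15), (bio, Uma, 7, 10, A, 2, Gamma, 21), (bio, Uma, 7, 10, A, 2, Gamma, 22), (bio, Uma, 7, 10, A, 2, Gamma, 30), (bio, Uma, 7, 10, A, 2, Gamma, 5), (bio, Uma, 7, 10, A, 25, Argo, 15), (bio, Uma, 7, 10, A, 25, Argo, 21), (bio, Uma, 7, 10, A, 25, Argo, 22), (bio, Uma, 7, 10, A, 25, Argo, 30), (bio, Uma, 7, 10, A, 25, Argo, 5), (bio, Uma, 7, 10, A, 25, Delta, 15), (bio, Uma, 7, 10, A, 25, Delta, 21), (bio, Uma, 7, 10, A, 25, Delta, 22), (bio, Uma, 7, 10, A, 25, Delta, 30), (bio, Uma, 7, 10, A, 25, Delta, 5), (qa, Hal, 8, 22, A, 14, Alpha, 15), (qa, Hal, 8, 22, A, 14, Alpha, 21), (qa, Hal, 8, 22, A, 14, Alpha, 22), (qa, Hal, 8, 22, A, 14, Alpha, 30), (qa, Hal, 8, 22, A, 14, Alpha, 5), (qa, Hal, 8, 22, A, 29, Delta, 15), (qa, Hal, 8, 22, A, 29, Delta, 21), (qa, Hal, 8, 22, A, 29, Delta, 22), (qa, Hal, 8, 22, A, 29, Delta, 30), (qa, Hal, 8, 22, A, 29, Delta, 5), (qa, Hal, 8, 22, A, 30, Argo, 15), (qa, Hal, 8, 22, A, 30, Argo, 21), (qa, Hal, 8, 22, A, 30, Argo, 22), (qa, Hal, 8, 22, A, 30, Argo, 30), (qa, Hal, 8, 22, A, 30, Argo, 5)}.
π[credits, sid, cid]: project onto (credits, sid, cid) (56 duplicate(s) eliminated) → {(6, 20, bio), (6, 29, bio), (7, 10, bio), (8, 22, qa)}
Apply σ_{credits ≠ 8 ∧ cid ≠ qa}; surviving tuples: {(6, 20, bio), (6, 29, bio), (7, 10, bio)}
π[sid, cid]: project onto (sid, cid) → {(10, bio), (20, bio), (29, bio)}

{(10, bio), (20, bio), (29, bio)}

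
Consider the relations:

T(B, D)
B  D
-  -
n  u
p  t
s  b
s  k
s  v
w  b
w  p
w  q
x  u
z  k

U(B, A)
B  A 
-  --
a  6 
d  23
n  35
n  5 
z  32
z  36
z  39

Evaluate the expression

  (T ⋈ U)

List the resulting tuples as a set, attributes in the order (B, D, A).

{(n, u, 35), (n, u, 5), (z, k, 32), (z, k, 36), (z, k, 39)}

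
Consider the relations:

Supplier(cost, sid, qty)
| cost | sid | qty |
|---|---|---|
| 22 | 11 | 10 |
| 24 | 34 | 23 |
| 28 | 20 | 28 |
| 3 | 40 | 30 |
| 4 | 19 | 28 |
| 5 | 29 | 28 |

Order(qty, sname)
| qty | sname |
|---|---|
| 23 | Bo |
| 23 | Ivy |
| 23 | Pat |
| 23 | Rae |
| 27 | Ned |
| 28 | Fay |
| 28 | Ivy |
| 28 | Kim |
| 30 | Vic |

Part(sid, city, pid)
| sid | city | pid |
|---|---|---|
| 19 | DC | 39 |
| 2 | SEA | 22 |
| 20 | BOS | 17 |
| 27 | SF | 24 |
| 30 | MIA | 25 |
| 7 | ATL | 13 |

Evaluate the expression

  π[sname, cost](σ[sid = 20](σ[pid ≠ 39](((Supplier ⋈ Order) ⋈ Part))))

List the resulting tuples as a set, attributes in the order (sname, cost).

{(Fay, 28), (Ivy, 28), (Kim, 28)}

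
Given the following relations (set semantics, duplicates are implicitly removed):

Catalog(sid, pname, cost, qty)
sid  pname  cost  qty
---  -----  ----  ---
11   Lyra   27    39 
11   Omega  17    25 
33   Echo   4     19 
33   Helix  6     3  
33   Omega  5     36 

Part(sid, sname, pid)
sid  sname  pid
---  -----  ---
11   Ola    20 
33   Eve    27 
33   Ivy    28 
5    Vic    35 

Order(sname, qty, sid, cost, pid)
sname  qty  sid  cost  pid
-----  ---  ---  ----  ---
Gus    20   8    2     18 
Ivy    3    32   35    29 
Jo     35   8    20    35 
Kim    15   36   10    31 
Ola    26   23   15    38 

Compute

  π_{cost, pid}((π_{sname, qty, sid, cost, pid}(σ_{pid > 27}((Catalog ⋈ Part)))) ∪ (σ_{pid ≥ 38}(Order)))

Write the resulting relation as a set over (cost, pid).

{(15, 38), (4, 28), (5, 28), (6, 28)}

Natural join on sid: {(11, Lyra, 27, 39, Ola, 20), (11, Omega, 17, 25, Ola, 20), (33, Echo, 4, 19, Eve, 27), (33, Echo, 4, 19, Ivy, 28), (33, Helix, 6, 3, Eve, 27), (33, Helix, 6, 3, Ivy, 28), (33, Omega, 5, 36, Eve, 27), (33, Omega, 5, 36, Ivy, 28)}
σ[pid > 27]: keep tuples satisfying pid > 27 → {(33, Echo, 4, 19, Ivy, 28), (33, Helix, 6, 3, Ivy, 28), (33, Omega, 5, 36, Ivy, 28)}
Projecting to sname, qty, sid, cost, pid: {(Ivy, 19, 33, 4, 28), (Ivy, 3, 33, 6, 28), (Ivy, 36, 33, 5, 28)}
σ[pid ≥ 38]: keep tuples satisfying pid ≥ 38 → {(Ola, 26, 23, 15, 38)}
Taking the union: {(Ivy, 19, 33, 4, 28), (Ivy, 3, 33, 6, 28), (Ivy, 36, 33, 5, 28), (Ola, 26, 23, 15, 38)}
Projecting to cost, pid: {(15, 38), (4, 28), (5, 28), (6, 28)}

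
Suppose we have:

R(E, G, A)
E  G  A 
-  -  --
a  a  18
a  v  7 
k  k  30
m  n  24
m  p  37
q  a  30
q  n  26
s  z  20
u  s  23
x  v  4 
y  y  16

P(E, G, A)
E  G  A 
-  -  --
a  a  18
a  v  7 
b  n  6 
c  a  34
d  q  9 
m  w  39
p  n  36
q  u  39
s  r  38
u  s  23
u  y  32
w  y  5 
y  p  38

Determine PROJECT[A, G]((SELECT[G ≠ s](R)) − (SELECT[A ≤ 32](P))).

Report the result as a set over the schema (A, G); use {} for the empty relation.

{(16, y), (20, z), (24, n), (26, n), (30, a), (30, k), (37, p), (4, v)}

Selection G ≠ s: {(a, a, 18), (a, v, 7), (k, k, 30), (m, n, 24), (m, p, 37), (q, a, 30), (q, n, 26), (s, z, 20), (x, v, 4), (y, y, 16)}
Selection A ≤ 32: {(a, a, 18), (a, v, 7), (b, n, 6), (d, q, 9), (u, s, 23), (u, y, 32), (w, y, 5)}
Taking the difference: {(k, k, 30), (m, n, 24), (m, p, 37), (q, a, 30), (q, n, 26), (s, z, 20), (x, v, 4), (y, y, 16)}
Keep only column(s) A, G: {(16, y), (20, z), (24, n), (26, n), (30, a), (30, k), (37, p), (4, v)}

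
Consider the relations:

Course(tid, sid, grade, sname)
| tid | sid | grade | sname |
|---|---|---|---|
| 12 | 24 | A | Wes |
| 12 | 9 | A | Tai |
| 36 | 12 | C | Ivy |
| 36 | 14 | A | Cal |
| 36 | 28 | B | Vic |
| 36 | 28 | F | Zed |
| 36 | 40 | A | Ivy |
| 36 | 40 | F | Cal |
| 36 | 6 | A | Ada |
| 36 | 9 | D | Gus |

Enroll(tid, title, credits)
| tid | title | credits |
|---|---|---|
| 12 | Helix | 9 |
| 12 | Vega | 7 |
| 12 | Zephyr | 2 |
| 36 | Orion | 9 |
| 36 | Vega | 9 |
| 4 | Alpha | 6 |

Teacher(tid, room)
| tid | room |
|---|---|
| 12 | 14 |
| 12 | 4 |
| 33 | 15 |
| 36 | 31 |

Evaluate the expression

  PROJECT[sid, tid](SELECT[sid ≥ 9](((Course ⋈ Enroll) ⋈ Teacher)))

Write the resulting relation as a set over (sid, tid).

Joining Course and Enroll on tid yields {(12, 24, A, Wes, Helix, 9), (12, 24, A, Wes, Vega, 7), (12, 24, A, Wes, Zephyr, 2), (12, 9, A, Tai, Helix, 9), (12, 9, A, Tai, Vega, 7), (12, 9, A, Tai, Zephyr, 2), (36, 12, C, Ivy, Orion, 9), (36, 12, C, Ivy, Vega, 9), (36, 14, A, Cal, Orion, 9), (36, 14, A, Cal, Vega, 9), (36, 28, B, Vic, Orion, 9), (36, 28, B, Vic, Vega, 9), (36, 28, F, Zed, Orion, 9), (36, 28, F, Zed, Vega, 9), (36, 40, A, Ivy, Orion, 9), (36, 40, A, Ivy, Vega, 9), (36, 40, F, Cal, Orion, 9), (36, 40, F, Cal, Vega, 9), (36, 6, A, Ada, Orion, 9), (36, 6, A, Ada, Vega, 9), (36, 9, D, Gus, Orion, 9), (36, 9, D, Gus, Vega, 9)}.
Joining (Course ⋈ Enroll) and Teacher on tid yields {(12, 24, A, Wes, Helix, 9, 14), (12, 24, A, Wes, Helix, 9, 4), (12, 24, A, Wes, Vega, 7, 14), (12, 24, A, Wes, Vega, 7, 4), (12, 24, A, Wes, Zephyr, 2, 14), (12, 24, A, Wes, Zephyr, 2, 4), (12, 9, A, Tai, Helix, 9, 14), (12, 9, A, Tai, Helix, 9, 4), (12, 9, A, Tai, Vega, 7, 14), (12, 9, A, Tai, Vega, 7, 4), (12, 9, A, Tai, Zephyr, 2, 14), (12, 9, A, Tai, Zephyr, 2, 4), (36, 12, C, Ivy, Orion, 9, 31), (36, 12, C, Ivy, Vega, 9, 31), (36, 14, A, Cal, Orion, 9, 31), (36, 14, A, Cal, Vega, 9, 31), (36, 28, B, Vic, Orion, 9, 31), (36, 28, B, Vic, Vega, 9, 31), (36, 28, F, Zed, Orion, 9, 31), (36, 28, F, Zed, Vega, 9, 31), (36, 40, A, Ivy, Orion, 9, 31), (36, 40, A, Ivy, Vega, 9, 31), (36, 40, F, Cal, Orion, 9, 31), (36, 40, F, Cal, Vega, 9, 31), (36, 6, A, Ada, Orion, 9, 31), (36, 6, A, Ada, Vega, 9, 31), (36, 9, D, Gus, Orion, 9, 31), (36, 9, D, Gus, Vega, 9, 31)}.
Selection sid ≥ 9: {(12, 24, A, Wes, Helix, 9, 14), (12, 24, A, Wes, Helix, 9, 4), (12, 24, A, Wes, Vega, 7, 14), (12, 24, A, Wes, Vega, 7, 4), (12, 24, A, Wes, Zephyr, 2, 14), (12, 24, A, Wes, Zephyr, 2, 4), (12, 9, A, Tai, Helix, 9, 14), (12, 9, A, Tai, Helix, 9, 4), (12, 9, A, Tai, Vega, 7, 14), (12, 9, A, Tai, Vega, 7, 4), (12, 9, A, Tai, Zephyr, 2, 14), (12, 9, A, Tai, Zephyr, 2, 4), (36, 12, C, Ivy, Orion, 9, 31), (36, 12, C, Ivy, Vega, 9, 31), (36, 14, A, Cal, Orion, 9, 31), (36, 14, A, Cal, Vega, 9, 31), (36, 28, B, Vic, Orion, 9, 31), (36, 28, B, Vic, Vega, 9, 31), (36, 28, F, Zed, Orion, 9, 31), (36, 28, F, Zed, Vega, 9, 31), (36, 40, A, Ivy, Orion, 9, 31), (36, 40, A, Ivy, Vega, 9, 31), (36, 40, F, Cal, Orion, 9, 31), (36, 40, F, Cal, Vega, 9, 31), (36, 9, D, Gus, Orion, 9, 31), (36, 9, D, Gus, Vega, 9, 31)}
Projecting to sid, tid (19 duplicate(s) eliminated): {(12, 36), (14, 36), (24, 12), (28, 36), (40, 36), (9, 12), (9, 36)}

{(12, 36), (14, 36), (24, 12), (28, 36), (40, 36), (9, 12), (9, 36)}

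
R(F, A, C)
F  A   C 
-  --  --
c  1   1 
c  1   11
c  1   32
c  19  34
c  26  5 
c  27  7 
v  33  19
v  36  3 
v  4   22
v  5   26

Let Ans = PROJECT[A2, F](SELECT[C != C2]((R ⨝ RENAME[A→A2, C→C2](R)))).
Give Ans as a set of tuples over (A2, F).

{(1, c), (19, c), (26, c), (27, c), (33, v), (36, v), (4, v), (5, v)}

ρ[A→A2, C→C2]: schema becomes (F, A2, C2); tuples unchanged.
Joining R and RENAME[A→A2, C→C2](R) on F yields {(c, 1, 1, 1, 1), (c, 1, 1, 1, 11), (c, 1, 1, 1, 32), (c, 1, 1, 19, 34), (c, 1, 1, 26, 5), (c, 1, 1, 27, 7), (c, 1, 11, 1, 1), (c, 1, 11, 1, 11), (c, 1, 11, 1, 32), (c, 1, 11, 19, 34), (c, 1, 11, 26, 5), (c, 1, 11, 27, 7), (c, 1, 32, 1, 1), (c, 1, 32, 1, 11), (c, 1, 32, 1, 32), (c, 1, 32, 19, 34), (c, 1, 32, 26, 5), (c, 1, 32, 27, 7), (c, 19, 34, 1, 1), (c, 19, 34, 1, 11), (c, 19, 34, 1, 32), (c, 19, 34, 19, 34), (c, 19, 34, 26, 5), (c, 19, 34, 27, 7), (c, 26, 5, 1, 1), (c, 26, 5, 1, 11), (c, 26, 5, 1, 32), (c, 26, 5, 19, 34), (c, 26, 5, 26, 5), (c, 26, 5, 27, 7), (c, 27, 7, 1, 1), (c, 27, 7, 1, 11), (c, 27, 7, 1, 32), (c, 27, 7, 19, 34), (c, 27, 7, 26, 5), (c, 27, 7, 27, 7), (v, 33, 19, 33, 19), (v, 33, 19, 36, 3), (v, 33, 19, 4, 22), (v, 33, 19, 5, 26), (v, 36, 3, 33, 19), (v, 36, 3, 36, 3), (v, 36, 3, 4, 22), (v, 36, 3, 5, 26), (v, 4, 22, 33, 19), (v, 4, 22, 36, 3), (v, 4, 22, 4, 22), (v, 4, 22, 5, 26), (v, 5, 26, 33, 19), (v, 5, 26, 36, 3), (v, 5, 26, 4, 22), (v, 5, 26, 5, 26)}.
Selection C != C2: {(c, 1, 1, 1, 11), (c, 1, 1, 1, 32), (c, 1, 1, 19, 34), (c, 1, 1, 26, 5), (c, 1, 1, 27, 7), (c, 1, 11, 1, 1), (c, 1, 11, 1, 32), (c, 1, 11, 19, 34), (c, 1, 11, 26, 5), (c, 1, 11, 27, 7), (c, 1, 32, 1, 1), (c, 1, 32, 1, 11), (c, 1, 32, 19, 34), (c, 1, 32, 26, 5), (c, 1, 32, 27, 7), (c, 19, 34, 1, 1), (c, 19, 34, 1, 11), (c, 19, 34, 1, 32), (c, 19, 34, 26, 5), (c, 19, 34, 27, 7), (c, 26, 5, 1, 1), (c, 26, 5, 1, 11), (c, 26, 5, 1, 32), (c, 26, 5, 19, 34), (c, 26, 5, 27, 7), (c, 27, 7, 1, 1), (c, 27, 7, 1, 11), (c, 27, 7, 1, 32), (c, 27, 7, 19, 34), (c, 27, 7, 26, 5), (v, 33, 19, 36, 3), (v, 33, 19, 4, 22), (v, 33, 19, 5, 26), (v, 36, 3, 33, 19), (v, 36, 3, 4, 22), (v, 36, 3, 5, 26), (v, 4, 22, 33, 19), (v, 4, 22, 36, 3), (v, 4, 22, 5, 26), (v, 5, 26, 33, 19), (v, 5, 26, 36, 3), (v, 5, 26, 4, 22)}
Projecting to A2, F (34 duplicate(s) eliminated): {(1, c), (19, c), (26, c), (27, c), (33, v), (36, v), (4, v), (5, v)}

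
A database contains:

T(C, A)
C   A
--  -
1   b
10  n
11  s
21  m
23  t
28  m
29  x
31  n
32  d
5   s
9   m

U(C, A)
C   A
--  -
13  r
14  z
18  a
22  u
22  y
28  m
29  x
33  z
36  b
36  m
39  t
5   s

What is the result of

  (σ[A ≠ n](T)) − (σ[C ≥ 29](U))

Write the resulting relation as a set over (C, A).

{(1, b), (11, s), (21, m), (23, t), (28, m), (32, d), (5, s), (9, m)}

σ[A ≠ n]: keep tuples satisfying A ≠ n → {(1, b), (11, s), (21, m), (23, t), (28, m), (29, x), (32, d), (5, s), (9, m)}
σ[C ≥ 29]: keep tuples satisfying C ≥ 29 → {(29, x), (33, z), (36, b), (36, m), (39, t)}
Difference: {(1, b), (11, s), (21, m), (23, t), (28, m), (29, x), (32, d), (5, s), (9, m)} with {(29, x), (33, z), (36, b), (36, m), (39, t)} → {(1, b), (11, s), (21, m), (23, t), (28, m), (32, d), (5, s), (9, m)}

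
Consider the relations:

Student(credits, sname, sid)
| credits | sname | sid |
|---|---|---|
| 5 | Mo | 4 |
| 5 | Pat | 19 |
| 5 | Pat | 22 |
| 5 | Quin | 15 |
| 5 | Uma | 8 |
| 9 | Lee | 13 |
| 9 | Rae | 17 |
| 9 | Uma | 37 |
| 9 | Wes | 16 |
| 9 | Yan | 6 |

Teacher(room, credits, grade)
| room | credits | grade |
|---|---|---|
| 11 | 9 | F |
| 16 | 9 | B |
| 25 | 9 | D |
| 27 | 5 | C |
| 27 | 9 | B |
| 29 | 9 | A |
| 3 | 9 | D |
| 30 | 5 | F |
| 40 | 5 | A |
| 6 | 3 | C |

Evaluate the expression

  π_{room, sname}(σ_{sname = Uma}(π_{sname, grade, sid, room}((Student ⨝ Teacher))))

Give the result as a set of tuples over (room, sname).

Natural join on credits: {(5, Mo, 4, 27, C), (5, Mo, 4, 30, F), (5, Mo, 4, 40, A), (5, Pat, 19, 27, C), (5, Pat, 19, 30, F), (5, Pat, 19, 40, A), (5, Pat, 22, 27, C), (5, Pat, 22, 30, F), (5, Pat, 22, 40, A), (5, Quin, 15, 27, C), (5, Quin, 15, 30, F), (5, Quin, 15, 40, A), (5, Uma, 8, 27, C), (5, Uma, 8, 30, F), (5, Uma, 8, 40, A), (9, Lee, 13, 11, F), (9, Lee, 13, 16, B), (9, Lee, 13, 25, D), (9, Lee, 13, 27, B), (9, Lee, 13, 29, A), (9, Lee, 13, 3, D), (9, Rae, 17, 11, F), (9, Rae, 17, 16, B), (9, Rae, 17, 25, D), (9, Rae, 17, 27, B), (9, Rae, 17, 29, A), (9, Rae, 17, 3, D), (9, Uma, 37, 11, F), (9, Uma, 37, 16, B), (9, Uma, 37, 25, D), (9, Uma, 37, 27, B), (9, Uma, 37, 29, A), (9, Uma, 37, 3, D), (9, Wes, 16, 11, F), (9, Wes, 16, 16, B), (9, Wes, 16, 25, D), (9, Wes, 16, 27, B), (9, Wes, 16, 29, A), (9, Wes, 16, 3, D), (9, Yan, 6, 11, F), (9, Yan, 6, 16, B), (9, Yan, 6, 25, D), (9, Yan, 6, 27, B), (9, Yan, 6, 29, A), (9, Yan, 6, 3, D)}
π[sname, grade, sid, room]: project onto (sname, grade, sid, room) → {(Lee, A, 13, 29), (Lee, B, 13, 16), (Lee, B, 13, 27), (Lee, D, 13, 25), (Lee, D, 13, 3), (Lee, F, 13, 11), (Mo, A, 4, 40), (Mo, C, 4, 27), (Mo, F, 4, 30), (Pat, A, 19, 40), (Pat, A, 22, 40), (Pat, C, 19, 27), (Pat, C, 22, 27), (Pat, F, 19, 30), (Pat, F, 22, 30), (Quin, A, 15, 40), (Quin, C, 15, 27), (Quin, F, 15, 30), (Rae, A, 17, 29), (Rae, B, 17, 16), (Rae, B, 17, 27), (Rae, D, 17, 25), (Rae, D, 17, 3), (Rae, F, 17, 11), (Uma, A, 37, 29), (Uma, A, 8, 40), (Uma, B, 37, 16), (Uma, B, 37, 27), (Uma, C, 8, 27), (Uma, D, 37, 25), (Uma, D, 37, 3), (Uma, F, 37, 11), (Uma, F, 8, 30), (Wes, A, 16, 29), (Wes, B, 16, 16), (Wes, B, 16, 27), (Wes, D, 16, 25), (Wes, D, 16, 3), (Wes, F, 16, 11), (Yan, A, 6, 29), (Yan, B, 6, 16), (Yan, B, 6, 27), (Yan, D, 6, 25), (Yan, D, 6, 3), (Yan, F, 6, 11)}
σ[sname = Uma]: keep tuples satisfying sname = Uma → {(Uma, A, 37, 29), (Uma, A, 8, 40), (Uma, B, 37, 16), (Uma, B, 37, 27), (Uma, C, 8, 27), (Uma, D, 37, 25), (Uma, D, 37, 3), (Uma, F, 37, 11), (Uma, F, 8, 30)}
π[room, sname]: project onto (room, sname) (1 duplicate(s) eliminated) → {(11, Uma), (16, Uma), (25, Uma), (27, Uma), (29, Uma), (3, Uma), (30, Uma), (40, Uma)}

{(11, Uma), (16, Uma), (25, Uma), (27, Uma), (29, Uma), (3, Uma), (30, Uma), (40, Uma)}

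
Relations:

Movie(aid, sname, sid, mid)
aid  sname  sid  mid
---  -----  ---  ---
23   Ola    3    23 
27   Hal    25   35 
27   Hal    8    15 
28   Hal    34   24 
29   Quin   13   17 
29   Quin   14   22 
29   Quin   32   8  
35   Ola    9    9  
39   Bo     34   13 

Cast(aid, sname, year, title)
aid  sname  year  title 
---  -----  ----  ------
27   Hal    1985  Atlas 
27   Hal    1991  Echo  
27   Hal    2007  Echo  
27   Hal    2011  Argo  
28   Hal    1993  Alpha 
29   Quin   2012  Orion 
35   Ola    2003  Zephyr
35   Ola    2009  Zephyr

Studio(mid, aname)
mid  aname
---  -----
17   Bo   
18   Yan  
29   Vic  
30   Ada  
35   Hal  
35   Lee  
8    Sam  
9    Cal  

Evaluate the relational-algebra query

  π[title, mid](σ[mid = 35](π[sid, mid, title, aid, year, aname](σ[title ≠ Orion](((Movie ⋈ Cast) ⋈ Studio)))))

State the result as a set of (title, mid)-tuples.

Joining Movie and Cast on aid, sname yields {(27, Hal, 25, 35, 1985, Atlas), (27, Hal, 25, 35, 1991, Echo), (27, Hal, 25, 35, 2007, Echo), (27, Hal, 25, 35, 2011, Argo), (27, Hal, 8, 15, 1985, Atlas), (27, Hal, 8, 15, 1991, Echo), (27, Hal, 8, 15, 2007, Echo), (27, Hal, 8, 15, 2011, Argo), (28, Hal, 34, 24, 1993, Alpha), (29, Quin, 13, 17, 2012, Orion), (29, Quin, 14, 22, 2012, Orion), (29, Quin, 32, 8, 2012, Orion), (35, Ola, 9, 9, 2003, Zephyr), (35, Ola, 9, 9, 2009, Zephyr)}.
Joining (Movie ⋈ Cast) and Studio on mid yields {(27, Hal, 25, 35, 1985, Atlas, Hal), (27, Hal, 25, 35, 1985, Atlas, Lee), (27, Hal, 25, 35, 1991, Echo, Hal), (27, Hal, 25, 35, 1991, Echo, Lee), (27, Hal, 25, 35, 2007, Echo, Hal), (27, Hal, 25, 35, 2007, Echo, Lee), (27, Hal, 25, 35, 2011, Argo, Hal), (27, Hal, 25, 35, 2011, Argo, Lee), (29, Quin, 13, 17, 2012, Orion, Bo), (29, Quin, 32, 8, 2012, Orion, Sam), (35, Ola, 9, 9, 2003, Zephyr, Cal), (35, Ola, 9, 9, 2009, Zephyr, Cal)}.
Filtering on title ≠ Orion leaves {(27, Hal, 25, 35, 1985, Atlas, Hal), (27, Hal, 25, 35, 1985, Atlas, Lee), (27, Hal, 25, 35, 1991, Echo, Hal), (27, Hal, 25, 35, 1991, Echo, Lee), (27, Hal, 25, 35, 2007, Echo, Hal), (27, Hal, 25, 35, 2007, Echo, Lee), (27, Hal, 25, 35, 2011, Argo, Hal), (27, Hal, 25, 35, 2011, Argo, Lee), (35, Ola, 9, 9, 2003, Zephyr, Cal), (35, Ola, 9, 9, 2009, Zephyr, Cal)}.
π_{sid, mid, title, aid, year, aname} gives {(25, 35, Argo, 27, 2011, Hal), (25, 35, Argo, 27, 2011, Lee), (25, 35, Atlas, 27, 1985, Hal), (25, 35, Atlas, 27, 1985, Lee), (25, 35, Echo, 27, 1991, Hal), (25, 35, Echo, 27, 1991, Lee), (25, 35, Echo, 27, 2007, Hal), (25, 35, Echo, 27, 2007, Lee), (9, 9, Zephyr, 35, 2003, Cal), (9, 9, Zephyr, 35, 2009, Cal)}.
Filtering on mid = 35 leaves {(25, 35, Argo, 27, 2011, Hal), (25, 35, Argo, 27, 2011, Lee), (25, 35, Atlas, 27, 1985, Hal), (25, 35, Atlas, 27, 1985, Lee), (25, 35, Echo, 27, 1991, Hal), (25, 35, Echo, 27, 1991, Lee), (25, 35, Echo, 27, 2007, Hal), (25, 35, Echo, 27, 2007, Lee)}.
π_{title, mid} gives {(Argo, 35), (Atlas, 35), (Echo, 35)} (5 duplicate(s) eliminated).

{(Argo, 35), (Atlas, 35), (Echo, 35)}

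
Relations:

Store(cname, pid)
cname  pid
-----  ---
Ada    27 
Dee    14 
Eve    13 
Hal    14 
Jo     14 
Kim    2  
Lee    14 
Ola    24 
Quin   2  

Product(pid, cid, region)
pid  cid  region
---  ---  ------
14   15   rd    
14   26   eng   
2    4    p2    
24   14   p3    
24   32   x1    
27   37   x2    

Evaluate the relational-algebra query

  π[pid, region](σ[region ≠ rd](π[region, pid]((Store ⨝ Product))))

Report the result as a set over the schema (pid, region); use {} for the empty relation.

{(14, eng), (2, p2), (24, p3), (24, x1), (27, x2)}

Store ⋈ Product (natural join on pid): {(Ada, 27, 37, x2), (Dee, 14, 15, rd), (Dee, 14, 26, eng), (Hal, 14, 15, rd), (Hal, 14, 26, eng), (Jo, 14, 15, rd), (Jo, 14, 26, eng), (Kim, 2, 4, p2), (Lee, 14, 15, rd), (Lee, 14, 26, eng), (Ola, 24, 14, p3), (Ola, 24, 32, x1), (Quin, 2, 4, p2)}
π[region, pid]: project onto (region, pid) (7 duplicate(s) eliminated) → {(eng, 14), (p2, 2), (p3, 24), (rd, 14), (x1, 24), (x2, 27)}
Selection region ≠ rd: {(eng, 14), (p2, 2), (p3, 24), (x1, 24), (x2, 27)}
π[pid, region]: project onto (pid, region) → {(14, eng), (2, p2), (24, p3), (24, x1), (27, x2)}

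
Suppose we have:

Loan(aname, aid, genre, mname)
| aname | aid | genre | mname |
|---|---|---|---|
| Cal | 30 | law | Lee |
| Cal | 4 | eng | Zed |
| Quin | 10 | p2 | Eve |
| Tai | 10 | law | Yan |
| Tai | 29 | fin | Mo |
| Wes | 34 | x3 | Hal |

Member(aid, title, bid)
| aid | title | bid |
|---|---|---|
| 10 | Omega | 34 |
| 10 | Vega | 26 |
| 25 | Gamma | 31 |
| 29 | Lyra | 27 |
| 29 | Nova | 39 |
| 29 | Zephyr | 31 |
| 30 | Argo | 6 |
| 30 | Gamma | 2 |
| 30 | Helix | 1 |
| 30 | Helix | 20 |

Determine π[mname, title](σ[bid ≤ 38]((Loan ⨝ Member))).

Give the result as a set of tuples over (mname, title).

{(Eve, Omega), (Eve, Vega), (Lee, Argo), (Lee, Gamma), (Lee, Helix), (Mo, Lyra), (Mo, Zephyr), (Yan, Omega), (Yan, Vega)}

Joining Loan and Member on aid yields {(Cal, 30, law, Lee, Argo, 6), (Cal, 30, law, Lee, Gamma, 2), (Cal, 30, law, Lee, Helix, 1), (Cal, 30, law, Lee, Helix, 20), (Quin, 10, p2, Eve, Omega, 34), (Quin, 10, p2, Eve, Vega, 26), (Tai, 10, law, Yan, Omega, 34), (Tai, 10, law, Yan, Vega, 26), (Tai, 29, fin, Mo, Lyra, 27), (Tai, 29, fin, Mo, Nova, 39), (Tai, 29, fin, Mo, Zephyr, 31)}.
Filtering on bid ≤ 38 leaves {(Cal, 30, law, Lee, Argo, 6), (Cal, 30, law, Lee, Gamma, 2), (Cal, 30, law, Lee, Helix, 1), (Cal, 30, law, Lee, Helix, 20), (Quin, 10, p2, Eve, Omega, 34), (Quin, 10, p2, Eve, Vega, 26), (Tai, 10, law, Yan, Omega, 34), (Tai, 10, law, Yan, Vega, 26), (Tai, 29, fin, Mo, Lyra, 27), (Tai, 29, fin, Mo, Zephyr, 31)}.
π_{mname, title} gives {(Eve, Omega), (Eve, Vega), (Lee, Argo), (Lee, Gamma), (Lee, Helix), (Mo, Lyra), (Mo, Zephyr), (Yan, Omega), (Yan, Vega)} (1 duplicate(s) eliminated).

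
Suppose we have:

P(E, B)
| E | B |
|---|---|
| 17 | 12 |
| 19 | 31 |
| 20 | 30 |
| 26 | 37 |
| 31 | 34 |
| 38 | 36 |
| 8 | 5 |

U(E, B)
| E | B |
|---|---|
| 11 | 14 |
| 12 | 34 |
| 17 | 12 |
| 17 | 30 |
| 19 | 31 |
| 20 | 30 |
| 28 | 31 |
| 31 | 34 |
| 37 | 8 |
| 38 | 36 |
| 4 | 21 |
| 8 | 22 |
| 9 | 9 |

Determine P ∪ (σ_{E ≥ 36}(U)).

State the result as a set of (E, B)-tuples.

Filtering on E ≥ 36 leaves {(37, 8), (38, 36)}.
Taking the union: {(17, 12), (19, 31), (20, 30), (26, 37), (31, 34), (37, 8), (38, 36), (8, 5)}

{(17, 12), (19, 31), (20, 30), (26, 37), (31, 34), (37, 8), (38, 36), (8, 5)}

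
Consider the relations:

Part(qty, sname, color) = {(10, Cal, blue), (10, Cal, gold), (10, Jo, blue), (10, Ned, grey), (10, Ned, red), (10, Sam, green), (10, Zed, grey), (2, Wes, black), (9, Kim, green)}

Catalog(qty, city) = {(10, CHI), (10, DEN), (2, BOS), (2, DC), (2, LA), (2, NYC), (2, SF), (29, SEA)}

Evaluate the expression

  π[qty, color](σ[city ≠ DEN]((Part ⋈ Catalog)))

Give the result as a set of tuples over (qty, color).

Joining Part and Catalog on qty yields {(10, Cal, blue, CHI), (10, Cal, blue, DEN), (10, Cal, gold, CHI), (10, Cal, gold, DEN), (10, Jo, blue, CHI), (10, Jo, blue, DEN), (10, Ned, grey, CHI), (10, Ned, grey, DEN), (10, Ned, red, CHI), (10, Ned, red, DEN), (10, Sam, green, CHI), (10, Sam, green, DEN), (10, Zed, grey, CHI), (10, Zed, grey, DEN), (2, Wes, black, BOS), (2, Wes, black, DC), (2, Wes, black, LA), (2, Wes, black, NYC), (2, Wes, black, SF)}.
Selection city ≠ DEN: {(10, Cal, blue, CHI), (10, Cal, gold, CHI), (10, Jo, blue, CHI), (10, Ned, grey, CHI), (10, Ned, red, CHI), (10, Sam, green, CHI), (10, Zed, grey, CHI), (2, Wes, black, BOS), (2, Wes, black, DC), (2, Wes, black, LA), (2, Wes, black, NYC), (2, Wes, black, SF)}
Keep only column(s) qty, color (6 duplicate(s) eliminated): {(10, blue), (10, gold), (10, green), (10, grey), (10, red), (2, black)}

{(10, blue), (10, gold), (10, green), (10, grey), (10, red), (2, black)}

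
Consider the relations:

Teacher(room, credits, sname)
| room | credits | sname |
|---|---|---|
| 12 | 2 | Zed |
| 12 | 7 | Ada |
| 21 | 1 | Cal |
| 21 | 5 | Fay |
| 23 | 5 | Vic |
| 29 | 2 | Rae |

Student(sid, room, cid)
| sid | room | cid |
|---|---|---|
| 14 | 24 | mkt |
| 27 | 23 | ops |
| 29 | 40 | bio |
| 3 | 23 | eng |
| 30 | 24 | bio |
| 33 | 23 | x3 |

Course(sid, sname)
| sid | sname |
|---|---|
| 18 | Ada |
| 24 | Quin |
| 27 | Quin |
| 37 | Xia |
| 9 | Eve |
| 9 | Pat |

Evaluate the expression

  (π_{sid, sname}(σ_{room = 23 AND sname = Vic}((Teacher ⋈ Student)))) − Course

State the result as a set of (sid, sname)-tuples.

Joining Teacher and Student on room yields {(23, 5, Vic, 27, ops), (23, 5, Vic, 3, eng), (23, 5, Vic, 33, x3)}.
Selection room = 23 AND sname = Vic: {(23, 5, Vic, 27, ops), (23, 5, Vic, 3, eng), (23, 5, Vic, 33, x3)}
Keep only column(s) sid, sname: {(27, Vic), (3, Vic), (33, Vic)}
Difference: {(27, Vic), (3, Vic), (33, Vic)} with {(18, Ada), (24, Quin), (27, Quin), (37, Xia), (9, Eve), (9, Pat)} → {(27, Vic), (3, Vic), (33, Vic)}

{(27, Vic), (3, Vic), (33, Vic)}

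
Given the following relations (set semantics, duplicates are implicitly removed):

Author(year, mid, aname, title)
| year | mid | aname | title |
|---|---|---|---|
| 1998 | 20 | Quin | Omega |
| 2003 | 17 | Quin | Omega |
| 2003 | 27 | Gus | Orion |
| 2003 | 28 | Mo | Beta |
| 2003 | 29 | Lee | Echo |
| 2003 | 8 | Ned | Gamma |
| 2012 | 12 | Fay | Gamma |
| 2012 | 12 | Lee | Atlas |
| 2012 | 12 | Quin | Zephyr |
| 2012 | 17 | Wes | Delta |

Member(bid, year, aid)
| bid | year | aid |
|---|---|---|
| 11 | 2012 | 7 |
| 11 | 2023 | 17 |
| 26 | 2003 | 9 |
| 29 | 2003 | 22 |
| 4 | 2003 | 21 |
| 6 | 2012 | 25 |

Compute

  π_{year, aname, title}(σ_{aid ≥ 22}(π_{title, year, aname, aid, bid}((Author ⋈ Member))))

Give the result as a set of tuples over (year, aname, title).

Author ⋈ Member (natural join on year): {(2003, 17, Quin, Omega, 26, 9), (2003, 17, Quin, Omega, 29, 22), (2003, 17, Quin, Omega, 4, 21), (2003, 27, Gus, Orion, 26, 9), (2003, 27, Gus, Orion, 29, 22), (2003, 27, Gus, Orion, 4, 21), (2003, 28, Mo, Beta, 26, 9), (2003, 28, Mo, Beta, 29, 22), (2003, 28, Mo, Beta, 4, 21), (2003, 29, Lee, Echo, 26, 9), (2003, 29, Lee, Echo, 29, 22), (2003, 29, Lee, Echo, 4, 21), (2003, 8, Ned, Gamma, 26, 9), (2003, 8, Ned, Gamma, 29, 22), (2003, 8, Ned, Gamma, 4, 21), (2012, 12, Fay, Gamma, 11, 7), (2012, 12, Fay, Gamma, 6, 25), (2012, 12, Lee, Atlas, 11, 7), (2012, 12, Lee, Atlas, 6, 25), (2012, 12, Quin, Zephyr, 11, 7), (2012, 12, Quin, Zephyr, 6, 25), (2012, 17, Wes, Delta, 11, 7), (2012, 17, Wes, Delta, 6, 25)}
π[title, year, aname, aid, bid]: project onto (title, year, aname, aid, bid) → {(Atlas, 2012, Lee, 25, 6), (Atlas, 2012, Lee, 7, 11), (Beta, 2003, Mo, 21, 4), (Beta, 2003, Mo, 22, 29), (Beta, 2003, Mo, 9, 26), (Delta, 2012, Wes, 25, 6), (Delta, 2012, Wes, 7, 11), (Echo, 2003, Lee, 21, 4), (Echo, 2003, Lee, 22, 29), (Echo, 2003, Lee, 9, 26), (Gamma, 2003, Ned, 21, 4), (Gamma, 2003, Ned, 22, 29), (Gamma, 2003, Ned, 9, 26), (Gamma, 2012, Fay, 25, 6), (Gamma, 2012, Fay, 7, 11), (Omega, 2003, Quin, 21, 4), (Omega, 2003, Quin, 22, 29), (Omega, 2003, Quin, 9, 26), (Orion, 2003, Gus, 21, 4), (Orion, 2003, Gus, 22, 29), (Orion, 2003, Gus, 9, 26), (Zephyr, 2012, Quin, 25, 6), (Zephyr, 2012, Quin, 7, 11)}
Selection aid ≥ 22: {(Atlas, 2012, Lee, 25, 6), (Beta, 2003, Mo, 22, 29), (Delta, 2012, Wes, 25, 6), (Echo, 2003, Lee, 22, 29), (Gamma, 2003, Ned, 22, 29), (Gamma, 2012, Fay, 25, 6), (Omega, 2003, Quin, 22, 29), (Orion, 2003, Gus, 22, 29), (Zephyr, 2012, Quin, 25, 6)}
π[year, aname, title]: project onto (year, aname, title) → {(2003, Gus, Orion), (2003, Lee, Echo), (2003, Mo, Beta), (2003, Ned, Gamma), (2003, Quin, Omega), (2012, Fay, Gamma), (2012, Lee, Atlas), (2012, Quin, Zephyr), (2012, Wes, Delta)}

{(2003, Gus, Orion), (2003, Lee, Echo), (2003, Mo, Beta), (2003, Ned, Gamma), (2003, Quin, Omega), (2012, Fay, Gamma), (2012, Lee, Atlas), (2012, Quin, Zephyr), (2012, Wes, Delta)}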